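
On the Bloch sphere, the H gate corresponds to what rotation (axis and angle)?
Rotation by π around the (x+z)/√2 axis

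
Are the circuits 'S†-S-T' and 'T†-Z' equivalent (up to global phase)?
No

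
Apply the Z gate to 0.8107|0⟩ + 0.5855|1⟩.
0.8107|0⟩ - 0.5855|1⟩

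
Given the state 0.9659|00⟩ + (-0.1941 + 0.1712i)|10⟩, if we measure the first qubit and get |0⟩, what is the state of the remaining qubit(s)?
|0⟩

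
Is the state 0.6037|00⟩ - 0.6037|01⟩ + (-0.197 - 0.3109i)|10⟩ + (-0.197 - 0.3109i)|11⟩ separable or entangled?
Entangled

Writing the state as a|00⟩ + b|01⟩ + c|10⟩ + d|11⟩, it is a product state iff ad − bc = 0.
Here (a, b, c, d) = (0.6037, -0.6037, (-0.197 - 0.3109i), (-0.197 - 0.3109i)): ad − bc = (0.6037)(-0.197 - 0.3109i) − (-0.6037)(-0.197 - 0.3109i) = (-0.2379 - 0.3754i) ≠ 0, so the state is entangled.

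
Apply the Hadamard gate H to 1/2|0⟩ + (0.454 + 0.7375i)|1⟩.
(0.6746 + 0.5215i)|0⟩ + (0.03253 - 0.5215i)|1⟩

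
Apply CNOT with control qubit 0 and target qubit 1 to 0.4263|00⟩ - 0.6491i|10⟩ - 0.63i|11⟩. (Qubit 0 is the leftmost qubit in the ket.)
0.4263|00⟩ - 0.63i|10⟩ - 0.6491i|11⟩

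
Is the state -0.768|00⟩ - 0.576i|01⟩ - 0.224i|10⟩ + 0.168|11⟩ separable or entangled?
Separable

Writing the state as a|00⟩ + b|01⟩ + c|10⟩ + d|11⟩, it is a product state iff ad − bc = 0.
Here (a, b, c, d) = (-0.768, -0.576i, -0.224i, 0.168): ad − bc = (-0.768)(0.168) − (-0.576i)(-0.224i) = 0, so the state is separable.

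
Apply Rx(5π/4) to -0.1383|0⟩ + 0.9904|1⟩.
(0.05293 - 0.915i)|0⟩ + (-0.379 + 0.1278i)|1⟩

Rx(5π/4) = [[cos(θ/2), −i·sin(θ/2)], [−i·sin(θ/2), cos(θ/2)]]; θ = 5π/4, cos(θ/2) ≈ -0.382683, sin(θ/2) ≈ 0.92388.
With a = amp(|0⟩) = -0.1383 and b = amp(|1⟩) = 0.9904:
new amp(|0⟩) = (-0.382683)·a + (-0.92388i)·b = (0.05293 - 0.915i)
new amp(|1⟩) = (-0.92388i)·a + (-0.382683)·b = (-0.379 + 0.1278i)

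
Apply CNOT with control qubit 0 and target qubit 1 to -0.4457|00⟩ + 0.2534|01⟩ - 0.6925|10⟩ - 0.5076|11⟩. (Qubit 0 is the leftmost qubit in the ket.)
-0.4457|00⟩ + 0.2534|01⟩ - 0.5076|10⟩ - 0.6925|11⟩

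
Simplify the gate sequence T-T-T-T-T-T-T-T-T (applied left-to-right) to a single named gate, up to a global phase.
T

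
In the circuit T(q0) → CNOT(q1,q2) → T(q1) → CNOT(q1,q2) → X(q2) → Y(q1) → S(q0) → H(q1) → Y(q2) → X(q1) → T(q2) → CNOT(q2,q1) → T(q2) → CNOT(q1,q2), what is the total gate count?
14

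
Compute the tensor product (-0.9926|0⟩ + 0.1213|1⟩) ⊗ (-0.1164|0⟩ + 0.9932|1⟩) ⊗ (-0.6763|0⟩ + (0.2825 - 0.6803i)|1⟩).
-0.07814|000⟩ + (0.03264 - 0.0786i)|001⟩ + 0.6667|010⟩ + (-0.2785 + 0.6707i)|011⟩ + 0.009549|100⟩ + (-0.003989 + 0.009605i)|101⟩ - 0.08148|110⟩ + (0.03403 - 0.08196i)|111⟩

amp(|b₁b₂…⟩) = product of the factor amplitudes for bits b₁, b₂, …; only kets whose every factor amplitude is nonzero survive.
|000⟩: (-0.9926)(-0.1164)(-0.6763) = -0.07814
|001⟩: (-0.9926)(-0.1164)(0.2825 - 0.6803i) = (0.03264 - 0.0786i)
|010⟩: (-0.9926)(0.9932)(-0.6763) = 0.6667
|011⟩: (-0.9926)(0.9932)(0.2825 - 0.6803i) = (-0.2785 + 0.6707i)
|100⟩: (0.1213)(-0.1164)(-0.6763) = 0.009549
|101⟩: (0.1213)(-0.1164)(0.2825 - 0.6803i) = (-0.003989 + 0.009605i)
|110⟩: (0.1213)(0.9932)(-0.6763) = -0.08148
|111⟩: (0.1213)(0.9932)(0.2825 - 0.6803i) = (0.03403 - 0.08196i)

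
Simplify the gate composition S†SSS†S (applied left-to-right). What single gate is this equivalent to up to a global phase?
S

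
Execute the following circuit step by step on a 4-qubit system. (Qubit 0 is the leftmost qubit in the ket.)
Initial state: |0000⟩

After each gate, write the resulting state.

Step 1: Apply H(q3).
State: 1/√2|0000⟩ + 1/√2|0001⟩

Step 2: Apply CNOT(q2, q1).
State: 1/√2|0000⟩ + 1/√2|0001⟩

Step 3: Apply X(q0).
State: 1/√2|1000⟩ + 1/√2|1001⟩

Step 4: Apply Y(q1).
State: (1/√2)i|1100⟩ + (1/√2)i|1101⟩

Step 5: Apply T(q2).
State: (1/√2)i|1100⟩ + (1/√2)i|1101⟩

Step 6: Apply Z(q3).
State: (1/√2)i|1100⟩ - (1/√2)i|1101⟩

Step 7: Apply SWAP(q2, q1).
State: (1/√2)i|1010⟩ - (1/√2)i|1011⟩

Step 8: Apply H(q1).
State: (1/2)i|1010⟩ - (1/2)i|1011⟩ + (1/2)i|1110⟩ - (1/2)i|1111⟩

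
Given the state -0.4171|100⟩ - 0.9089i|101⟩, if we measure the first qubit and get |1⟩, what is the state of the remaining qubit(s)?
-0.4171|00⟩ - 0.9089i|01⟩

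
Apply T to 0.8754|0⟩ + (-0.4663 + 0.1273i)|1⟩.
0.8754|0⟩ + (-0.4197 - 0.2397i)|1⟩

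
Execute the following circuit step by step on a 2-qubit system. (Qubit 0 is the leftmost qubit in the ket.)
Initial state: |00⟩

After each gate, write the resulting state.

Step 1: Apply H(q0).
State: 1/√2|00⟩ + 1/√2|10⟩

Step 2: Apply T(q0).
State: 1/√2|00⟩ + (1/2 + (1/2)i)|10⟩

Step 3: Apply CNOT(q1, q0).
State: 1/√2|00⟩ + (1/2 + (1/2)i)|10⟩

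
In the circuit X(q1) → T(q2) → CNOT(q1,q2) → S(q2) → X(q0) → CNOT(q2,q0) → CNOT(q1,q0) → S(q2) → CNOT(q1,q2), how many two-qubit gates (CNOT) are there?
4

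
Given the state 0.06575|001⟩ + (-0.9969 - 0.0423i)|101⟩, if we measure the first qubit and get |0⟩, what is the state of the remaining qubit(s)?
|01⟩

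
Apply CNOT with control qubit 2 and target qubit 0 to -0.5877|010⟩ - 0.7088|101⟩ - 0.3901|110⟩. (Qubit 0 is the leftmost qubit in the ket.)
-0.7088|001⟩ - 0.5877|010⟩ - 0.3901|110⟩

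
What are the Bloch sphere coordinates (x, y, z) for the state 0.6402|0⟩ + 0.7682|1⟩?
(0.9836, 0, -0.1803)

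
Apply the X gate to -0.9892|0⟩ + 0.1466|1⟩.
0.1466|0⟩ - 0.9892|1⟩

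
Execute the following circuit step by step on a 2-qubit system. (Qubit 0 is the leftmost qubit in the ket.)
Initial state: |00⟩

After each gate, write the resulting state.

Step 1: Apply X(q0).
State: |10⟩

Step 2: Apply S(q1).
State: |10⟩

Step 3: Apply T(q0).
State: (1/√2 + (1/√2)i)|10⟩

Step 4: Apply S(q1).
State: (1/√2 + (1/√2)i)|10⟩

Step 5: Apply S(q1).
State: (1/√2 + (1/√2)i)|10⟩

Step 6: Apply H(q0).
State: (1/2 + (1/2)i)|00⟩ + (-1/2 - (1/2)i)|10⟩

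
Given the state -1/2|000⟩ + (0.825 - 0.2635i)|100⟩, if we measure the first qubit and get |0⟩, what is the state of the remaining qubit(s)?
-|00⟩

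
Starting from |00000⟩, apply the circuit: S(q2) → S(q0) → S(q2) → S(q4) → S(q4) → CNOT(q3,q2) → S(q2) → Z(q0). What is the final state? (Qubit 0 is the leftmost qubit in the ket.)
|00000⟩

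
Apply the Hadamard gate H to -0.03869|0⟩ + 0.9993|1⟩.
0.6793|0⟩ - 0.734|1⟩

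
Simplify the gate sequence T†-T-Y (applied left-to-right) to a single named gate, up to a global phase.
Y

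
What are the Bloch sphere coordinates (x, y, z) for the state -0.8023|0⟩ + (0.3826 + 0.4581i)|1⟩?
(-0.6139, -0.7351, 0.2874)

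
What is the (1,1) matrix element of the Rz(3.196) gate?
(-0.0272 + 0.9996i)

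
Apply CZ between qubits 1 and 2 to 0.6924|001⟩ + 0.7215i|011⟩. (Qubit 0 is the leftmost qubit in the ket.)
0.6924|001⟩ - 0.7215i|011⟩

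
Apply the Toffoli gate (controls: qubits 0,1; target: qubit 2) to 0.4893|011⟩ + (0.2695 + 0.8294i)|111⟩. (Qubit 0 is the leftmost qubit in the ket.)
0.4893|011⟩ + (0.2695 + 0.8294i)|110⟩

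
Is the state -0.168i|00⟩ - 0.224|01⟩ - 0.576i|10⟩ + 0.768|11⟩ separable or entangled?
Entangled

Writing the state as a|00⟩ + b|01⟩ + c|10⟩ + d|11⟩, it is a product state iff ad − bc = 0.
Here (a, b, c, d) = (-0.168i, -0.224, -0.576i, 0.768): ad − bc = (-0.168i)(0.768) − (-0.224)(-0.576i) = -0.258i ≠ 0, so the state is entangled.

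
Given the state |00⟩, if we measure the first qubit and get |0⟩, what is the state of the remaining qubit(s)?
|0⟩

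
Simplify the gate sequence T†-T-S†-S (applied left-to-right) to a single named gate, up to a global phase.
I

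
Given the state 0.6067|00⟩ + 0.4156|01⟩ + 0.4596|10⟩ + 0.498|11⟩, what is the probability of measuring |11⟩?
0.248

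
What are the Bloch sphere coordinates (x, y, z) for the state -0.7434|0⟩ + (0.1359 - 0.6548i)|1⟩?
(-0.2021, 0.9736, 0.1054)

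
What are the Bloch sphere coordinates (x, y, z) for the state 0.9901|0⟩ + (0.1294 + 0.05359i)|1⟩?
(0.2562, 0.1061, 0.9607)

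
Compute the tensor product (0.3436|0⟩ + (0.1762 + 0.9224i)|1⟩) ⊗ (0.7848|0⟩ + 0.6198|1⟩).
0.2697|00⟩ + 0.213|01⟩ + (0.1383 + 0.7239i)|10⟩ + (0.1092 + 0.5717i)|11⟩

amp(|b₁b₂…⟩) = product of the factor amplitudes for bits b₁, b₂, …; only kets whose every factor amplitude is nonzero survive.
|00⟩: (0.3436)(0.7848) = 0.2697
|01⟩: (0.3436)(0.6198) = 0.213
|10⟩: (0.1762 + 0.9224i)(0.7848) = (0.1383 + 0.7239i)
|11⟩: (0.1762 + 0.9224i)(0.6198) = (0.1092 + 0.5717i)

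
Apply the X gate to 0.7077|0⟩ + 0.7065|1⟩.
0.7065|0⟩ + 0.7077|1⟩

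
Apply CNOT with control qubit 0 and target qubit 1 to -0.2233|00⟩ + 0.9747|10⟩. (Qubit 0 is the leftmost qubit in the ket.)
-0.2233|00⟩ + 0.9747|11⟩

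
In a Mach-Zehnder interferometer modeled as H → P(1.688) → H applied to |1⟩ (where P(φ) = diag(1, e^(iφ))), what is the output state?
(0.5585 - 0.4966i)|0⟩ + (0.4415 + 0.4966i)|1⟩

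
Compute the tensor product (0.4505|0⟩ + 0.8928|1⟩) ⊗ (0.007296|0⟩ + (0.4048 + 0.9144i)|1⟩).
0.003287|00⟩ + (0.1824 + 0.4119i)|01⟩ + 0.006514|10⟩ + (0.3614 + 0.8164i)|11⟩

amp(|b₁b₂…⟩) = product of the factor amplitudes for bits b₁, b₂, …; only kets whose every factor amplitude is nonzero survive.
|00⟩: (0.4505)(0.007296) = 0.003287
|01⟩: (0.4505)(0.4048 + 0.9144i) = (0.1824 + 0.4119i)
|10⟩: (0.8928)(0.007296) = 0.006514
|11⟩: (0.8928)(0.4048 + 0.9144i) = (0.3614 + 0.8164i)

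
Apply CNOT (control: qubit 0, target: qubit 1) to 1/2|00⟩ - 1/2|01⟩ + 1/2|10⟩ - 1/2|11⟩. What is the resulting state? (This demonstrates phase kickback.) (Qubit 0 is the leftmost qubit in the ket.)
1/2|00⟩ - 1/2|01⟩ - 1/2|10⟩ + 1/2|11⟩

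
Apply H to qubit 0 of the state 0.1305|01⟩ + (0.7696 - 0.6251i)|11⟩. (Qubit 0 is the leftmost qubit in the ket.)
(0.6365 - 0.442i)|01⟩ + (-0.4519 + 0.442i)|11⟩

H on qubit 0 mixes each pair of kets that differ only in qubit 0: amplitudes (a, b) of (|…0…⟩, |…1…⟩) become ((a + b)/√2, (a − b)/√2). Kets absent from the input have amplitude 0.
(|01⟩, |11⟩): (a, b) = (0.1305, (0.7696 - 0.6251i)) → ((0.6365 - 0.442i), (-0.4519 + 0.442i))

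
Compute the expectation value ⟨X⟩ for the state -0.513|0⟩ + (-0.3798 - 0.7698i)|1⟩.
0.3897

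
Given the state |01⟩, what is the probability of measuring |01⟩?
1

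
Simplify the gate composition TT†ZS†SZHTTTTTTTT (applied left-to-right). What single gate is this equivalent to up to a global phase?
H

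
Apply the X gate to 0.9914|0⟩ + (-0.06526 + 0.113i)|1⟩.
(-0.06526 + 0.113i)|0⟩ + 0.9914|1⟩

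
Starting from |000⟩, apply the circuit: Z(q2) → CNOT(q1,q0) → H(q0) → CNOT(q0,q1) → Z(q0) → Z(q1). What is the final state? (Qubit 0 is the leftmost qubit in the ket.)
1/√2|000⟩ + 1/√2|110⟩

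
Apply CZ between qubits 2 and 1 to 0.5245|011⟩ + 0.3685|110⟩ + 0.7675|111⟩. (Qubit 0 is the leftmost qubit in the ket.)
-0.5245|011⟩ + 0.3685|110⟩ - 0.7675|111⟩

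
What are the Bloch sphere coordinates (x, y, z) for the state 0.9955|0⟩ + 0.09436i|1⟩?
(0, 0.1879, 0.9821)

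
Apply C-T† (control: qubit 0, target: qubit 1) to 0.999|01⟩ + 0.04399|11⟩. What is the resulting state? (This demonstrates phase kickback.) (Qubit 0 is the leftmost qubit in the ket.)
0.999|01⟩ + (0.03111 - 0.03111i)|11⟩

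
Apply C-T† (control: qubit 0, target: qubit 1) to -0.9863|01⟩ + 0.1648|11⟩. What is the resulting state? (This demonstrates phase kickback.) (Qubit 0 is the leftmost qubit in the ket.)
-0.9863|01⟩ + (0.1165 - 0.1165i)|11⟩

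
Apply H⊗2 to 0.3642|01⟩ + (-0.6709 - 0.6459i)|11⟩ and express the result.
(-0.1534 - 0.323i)|00⟩ + (0.1534 + 0.323i)|01⟩ + (0.5176 + 0.323i)|10⟩ + (-0.5176 - 0.323i)|11⟩

H⊗2 gives amp(|y⟩) = (1/2) Σ_x (−1)^(x·y) amp(|x⟩), where x·y is the number of positions in which both x and y have a 1.
|00⟩: (0.3642 + (-0.6709 - 0.6459i))/2 = (-0.1534 - 0.323i)
|01⟩: (-0.3642 - (-0.6709 - 0.6459i))/2 = (0.1534 + 0.323i)
|10⟩: (0.3642 - (-0.6709 - 0.6459i))/2 = (0.5176 + 0.323i)
|11⟩: (-0.3642 + (-0.6709 - 0.6459i))/2 = (-0.5176 - 0.323i)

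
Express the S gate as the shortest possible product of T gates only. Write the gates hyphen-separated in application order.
T-T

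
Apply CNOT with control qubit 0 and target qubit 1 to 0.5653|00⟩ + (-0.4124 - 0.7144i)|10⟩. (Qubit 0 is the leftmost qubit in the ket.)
0.5653|00⟩ + (-0.4124 - 0.7144i)|11⟩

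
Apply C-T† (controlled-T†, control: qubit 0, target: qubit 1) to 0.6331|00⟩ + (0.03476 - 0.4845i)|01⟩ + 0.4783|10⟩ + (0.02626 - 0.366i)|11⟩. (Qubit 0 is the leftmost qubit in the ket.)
0.6331|00⟩ + (0.03476 - 0.4845i)|01⟩ + 0.4783|10⟩ + (-0.2402 - 0.2774i)|11⟩

C-T† leaves the control-|0⟩ kets |00⟩, |01⟩ unchanged and applies T† to qubit 1 on the control-|1⟩ pair (|10⟩, |11⟩).
T† = [[1, 0], [0, (1/√2 - (1/√2)i)]].
With a = amp(|10⟩) = 0.4783 and b = amp(|11⟩) = (0.02626 - 0.366i):
new amp(|10⟩) = (1)·a = 0.4783
new amp(|11⟩) = (1/√2 - (1/√2)i)·b = (-0.2402 - 0.2774i)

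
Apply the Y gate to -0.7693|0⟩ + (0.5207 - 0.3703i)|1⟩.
(-0.3703 - 0.5207i)|0⟩ - 0.7693i|1⟩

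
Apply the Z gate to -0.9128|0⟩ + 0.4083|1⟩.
-0.9128|0⟩ - 0.4083|1⟩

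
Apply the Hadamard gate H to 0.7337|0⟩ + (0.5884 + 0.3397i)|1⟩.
(0.9349 + 0.2402i)|0⟩ + (0.1027 - 0.2402i)|1⟩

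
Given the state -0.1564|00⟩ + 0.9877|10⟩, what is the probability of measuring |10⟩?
0.9756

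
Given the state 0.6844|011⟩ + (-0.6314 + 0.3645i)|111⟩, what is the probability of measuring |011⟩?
0.4684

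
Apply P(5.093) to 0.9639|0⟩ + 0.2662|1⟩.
0.9639|0⟩ + (0.09889 - 0.2472i)|1⟩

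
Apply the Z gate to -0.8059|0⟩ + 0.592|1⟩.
-0.8059|0⟩ - 0.592|1⟩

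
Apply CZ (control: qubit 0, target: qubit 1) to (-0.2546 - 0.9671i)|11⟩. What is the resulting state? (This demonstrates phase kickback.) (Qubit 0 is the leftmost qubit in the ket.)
(0.2546 + 0.9671i)|11⟩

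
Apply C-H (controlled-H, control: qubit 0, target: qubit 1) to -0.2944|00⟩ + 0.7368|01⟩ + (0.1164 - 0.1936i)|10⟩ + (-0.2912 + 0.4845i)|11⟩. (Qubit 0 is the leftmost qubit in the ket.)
-0.2944|00⟩ + 0.7368|01⟩ + (-0.1236 + 0.2057i)|10⟩ + (0.2882 - 0.4795i)|11⟩

C-H leaves the control-|0⟩ kets |00⟩, |01⟩ unchanged and applies H to qubit 1 on the control-|1⟩ pair (|10⟩, |11⟩).
H = [[1/√2, 1/√2], [1/√2, -1/√2]].
With a = amp(|10⟩) = (0.1164 - 0.1936i) and b = amp(|11⟩) = (-0.2912 + 0.4845i):
new amp(|10⟩) = (1/√2)·a + (1/√2)·b = (-0.1236 + 0.2057i)
new amp(|11⟩) = (1/√2)·a + (-1/√2)·b = (0.2882 - 0.4795i)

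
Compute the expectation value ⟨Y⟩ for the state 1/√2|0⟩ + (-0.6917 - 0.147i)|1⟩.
-0.2079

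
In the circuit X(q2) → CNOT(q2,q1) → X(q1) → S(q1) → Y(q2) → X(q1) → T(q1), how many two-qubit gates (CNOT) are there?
1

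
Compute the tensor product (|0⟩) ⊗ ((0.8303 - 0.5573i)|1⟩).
(0.8303 - 0.5573i)|01⟩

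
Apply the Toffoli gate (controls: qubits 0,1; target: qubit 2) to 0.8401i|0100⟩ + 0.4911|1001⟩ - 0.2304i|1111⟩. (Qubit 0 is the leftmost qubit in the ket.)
0.8401i|0100⟩ + 0.4911|1001⟩ - 0.2304i|1101⟩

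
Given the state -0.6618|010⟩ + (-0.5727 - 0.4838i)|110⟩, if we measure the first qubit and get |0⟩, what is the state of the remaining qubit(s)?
-|10⟩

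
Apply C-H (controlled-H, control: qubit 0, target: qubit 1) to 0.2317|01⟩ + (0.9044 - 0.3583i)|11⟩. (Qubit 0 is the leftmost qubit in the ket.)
0.2317|01⟩ + (0.6395 - 0.2534i)|10⟩ + (-0.6395 + 0.2534i)|11⟩

C-H leaves the control-|0⟩ kets |00⟩, |01⟩ unchanged and applies H to qubit 1 on the control-|1⟩ pair (|10⟩, |11⟩).
H = [[1/√2, 1/√2], [1/√2, -1/√2]].
With a = amp(|10⟩) = 0 and b = amp(|11⟩) = (0.9044 - 0.3583i):
new amp(|10⟩) = (1/√2)·a + (1/√2)·b = (0.6395 - 0.2534i)
new amp(|11⟩) = (1/√2)·a + (-1/√2)·b = (-0.6395 + 0.2534i)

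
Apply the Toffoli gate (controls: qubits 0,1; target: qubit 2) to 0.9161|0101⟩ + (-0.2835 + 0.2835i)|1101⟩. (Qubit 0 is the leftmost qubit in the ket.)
0.9161|0101⟩ + (-0.2835 + 0.2835i)|1111⟩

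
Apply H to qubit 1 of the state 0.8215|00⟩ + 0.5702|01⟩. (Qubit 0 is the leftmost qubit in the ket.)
0.9841|00⟩ + 0.1777|01⟩

H on qubit 1 mixes each pair of kets that differ only in qubit 1: amplitudes (a, b) of (|…0…⟩, |…1…⟩) become ((a + b)/√2, (a − b)/√2). Kets absent from the input have amplitude 0.
(|00⟩, |01⟩): (a, b) = (0.8215, 0.5702) → (0.9841, 0.1777)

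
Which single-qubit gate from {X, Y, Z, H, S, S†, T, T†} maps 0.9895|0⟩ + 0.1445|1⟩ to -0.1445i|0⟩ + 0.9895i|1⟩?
Y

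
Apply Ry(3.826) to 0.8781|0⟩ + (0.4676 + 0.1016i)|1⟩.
(-0.7351 - 0.09571i)|0⟩ + (0.6703 - 0.03409i)|1⟩

Ry(3.826) = [[cos(θ/2), −sin(θ/2)], [sin(θ/2), cos(θ/2)]]; θ = 3.826, cos(θ/2) ≈ -0.335564, sin(θ/2) ≈ 0.942017.
With a = amp(|0⟩) = 0.8781 and b = amp(|1⟩) = (0.4676 + 0.1016i):
new amp(|0⟩) = (-0.335564)·a + (-0.942017)·b = (-0.7351 - 0.09571i)
new amp(|1⟩) = (0.942017)·a + (-0.335564)·b = (0.6703 - 0.03409i)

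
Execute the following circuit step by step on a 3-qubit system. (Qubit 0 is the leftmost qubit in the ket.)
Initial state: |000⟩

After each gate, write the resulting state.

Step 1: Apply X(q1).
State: |010⟩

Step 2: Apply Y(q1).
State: -i|000⟩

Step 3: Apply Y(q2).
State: |001⟩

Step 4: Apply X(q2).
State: |000⟩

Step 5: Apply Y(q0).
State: i|100⟩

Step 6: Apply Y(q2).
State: -|101⟩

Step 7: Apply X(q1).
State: -|111⟩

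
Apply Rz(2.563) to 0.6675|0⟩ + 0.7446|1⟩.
(0.1904 - 0.6398i)|0⟩ + (0.2124 + 0.7137i)|1⟩

Rz(2.563) = [[e^(−iθ/2), 0], [0, e^(iθ/2)]] with e^(±iθ/2) = cos(θ/2) ± i·sin(θ/2); θ = 2.563, cos(θ/2) ≈ 0.285278, sin(θ/2) ≈ 0.958445.
With a = amp(|0⟩) = 0.6675 and b = amp(|1⟩) = 0.7446:
new amp(|0⟩) = (0.285278 - 0.958445i)·a = (0.1904 - 0.6398i)
new amp(|1⟩) = (0.285278 + 0.958445i)·b = (0.2124 + 0.7137i)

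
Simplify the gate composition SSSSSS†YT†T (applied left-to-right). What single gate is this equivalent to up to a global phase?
Y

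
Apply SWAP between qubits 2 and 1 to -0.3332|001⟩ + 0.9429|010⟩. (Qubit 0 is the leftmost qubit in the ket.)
0.9429|001⟩ - 0.3332|010⟩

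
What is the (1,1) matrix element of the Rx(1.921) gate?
0.5731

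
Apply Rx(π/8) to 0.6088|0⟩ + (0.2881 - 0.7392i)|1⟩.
(0.4529 - 0.05621i)|0⟩ + (0.2826 - 0.8438i)|1⟩

Rx(π/8) = [[cos(θ/2), −i·sin(θ/2)], [−i·sin(θ/2), cos(θ/2)]]; θ = π/8, cos(θ/2) ≈ 0.980785, sin(θ/2) ≈ 0.19509.
With a = amp(|0⟩) = 0.6088 and b = amp(|1⟩) = (0.2881 - 0.7392i):
new amp(|0⟩) = (0.980785)·a + (-0.19509i)·b = (0.4529 - 0.05621i)
new amp(|1⟩) = (-0.19509i)·a + (0.980785)·b = (0.2826 - 0.8438i)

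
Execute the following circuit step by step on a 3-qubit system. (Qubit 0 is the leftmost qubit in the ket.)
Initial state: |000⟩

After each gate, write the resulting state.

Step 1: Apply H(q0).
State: 1/√2|000⟩ + 1/√2|100⟩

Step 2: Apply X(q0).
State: 1/√2|000⟩ + 1/√2|100⟩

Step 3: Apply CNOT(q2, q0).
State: 1/√2|000⟩ + 1/√2|100⟩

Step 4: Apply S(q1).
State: 1/√2|000⟩ + 1/√2|100⟩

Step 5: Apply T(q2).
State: 1/√2|000⟩ + 1/√2|100⟩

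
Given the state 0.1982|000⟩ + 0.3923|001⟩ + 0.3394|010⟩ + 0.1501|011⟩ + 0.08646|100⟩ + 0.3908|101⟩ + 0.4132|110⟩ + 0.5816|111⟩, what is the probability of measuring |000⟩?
0.03928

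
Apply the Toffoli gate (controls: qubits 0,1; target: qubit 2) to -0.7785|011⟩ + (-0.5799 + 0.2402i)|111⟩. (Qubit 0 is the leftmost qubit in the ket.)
-0.7785|011⟩ + (-0.5799 + 0.2402i)|110⟩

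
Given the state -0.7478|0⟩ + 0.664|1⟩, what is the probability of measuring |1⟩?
0.4409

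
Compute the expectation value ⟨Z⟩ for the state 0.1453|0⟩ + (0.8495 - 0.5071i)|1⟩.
-0.9577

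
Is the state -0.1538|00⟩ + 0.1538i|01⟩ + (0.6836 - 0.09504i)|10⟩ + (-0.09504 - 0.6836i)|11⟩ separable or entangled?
Separable

Writing the state as a|00⟩ + b|01⟩ + c|10⟩ + d|11⟩, it is a product state iff ad − bc = 0.
Here (a, b, c, d) = (-0.1538, 0.1538i, (0.6836 - 0.09504i), (-0.09504 - 0.6836i)): ad − bc = (-0.1538)(-0.09504 - 0.6836i) − (0.1538i)(0.6836 - 0.09504i) = 0, so the state is separable.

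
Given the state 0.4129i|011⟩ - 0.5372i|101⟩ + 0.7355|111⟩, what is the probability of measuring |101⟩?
0.2886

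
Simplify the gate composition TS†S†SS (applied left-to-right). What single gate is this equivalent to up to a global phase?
T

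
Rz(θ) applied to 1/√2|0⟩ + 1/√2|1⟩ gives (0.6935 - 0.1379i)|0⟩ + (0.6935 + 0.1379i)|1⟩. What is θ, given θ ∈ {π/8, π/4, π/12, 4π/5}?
π/8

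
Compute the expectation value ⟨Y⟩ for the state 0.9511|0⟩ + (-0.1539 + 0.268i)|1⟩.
0.5098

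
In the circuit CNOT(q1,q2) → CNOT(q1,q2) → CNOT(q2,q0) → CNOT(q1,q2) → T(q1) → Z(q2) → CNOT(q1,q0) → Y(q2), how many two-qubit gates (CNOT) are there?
5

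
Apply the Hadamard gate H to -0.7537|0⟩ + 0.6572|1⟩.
-0.06824|0⟩ - 0.9977|1⟩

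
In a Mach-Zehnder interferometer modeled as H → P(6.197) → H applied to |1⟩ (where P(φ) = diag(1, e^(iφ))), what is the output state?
(0.001856 + 0.04304i)|0⟩ + (0.9981 - 0.04304i)|1⟩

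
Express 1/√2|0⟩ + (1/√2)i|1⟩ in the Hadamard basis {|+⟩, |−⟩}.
(1/2 + (1/2)i)|+⟩ + (1/2 - (1/2)i)|−⟩

With |ψ⟩ = α|0⟩ + β|1⟩, the Hadamard-basis coefficients are ⟨+|ψ⟩ = (α + β)/√2 and ⟨−|ψ⟩ = (α − β)/√2.
Here α = 1/√2, β = (1/√2)i: (α + β)/√2 = (1/2 + (1/2)i), (α − β)/√2 = (1/2 - (1/2)i).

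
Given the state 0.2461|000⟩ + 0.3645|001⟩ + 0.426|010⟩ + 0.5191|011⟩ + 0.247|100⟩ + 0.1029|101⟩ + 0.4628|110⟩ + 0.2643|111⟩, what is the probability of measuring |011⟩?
0.2695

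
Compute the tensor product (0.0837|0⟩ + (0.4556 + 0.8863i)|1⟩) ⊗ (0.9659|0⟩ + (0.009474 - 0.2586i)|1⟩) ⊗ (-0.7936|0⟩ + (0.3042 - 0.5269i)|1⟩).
-0.06416|000⟩ + (0.02459 - 0.0426i)|001⟩ + (-0.0006293 + 0.01718i)|010⟩ + (-0.01116 - 0.007002i)|011⟩ + (-0.3492 - 0.6794i)|100⟩ + (0.5849 + 0.02855i)|101⟩ + (-0.1853 + 0.08684i)|110⟩ + (0.01338 - 0.1563i)|111⟩

amp(|b₁b₂…⟩) = product of the factor amplitudes for bits b₁, b₂, …; only kets whose every factor amplitude is nonzero survive.
|000⟩: (0.0837)(0.9659)(-0.7936) = -0.06416
|001⟩: (0.0837)(0.9659)(0.3042 - 0.5269i) = (0.02459 - 0.0426i)
|010⟩: (0.0837)(0.009474 - 0.2586i)(-0.7936) = (-0.0006293 + 0.01718i)
|011⟩: (0.0837)(0.009474 - 0.2586i)(0.3042 - 0.5269i) = (-0.01116 - 0.007002i)
|100⟩: (0.4556 + 0.8863i)(0.9659)(-0.7936) = (-0.3492 - 0.6794i)
|101⟩: (0.4556 + 0.8863i)(0.9659)(0.3042 - 0.5269i) = (0.5849 + 0.02855i)
|110⟩: (0.4556 + 0.8863i)(0.009474 - 0.2586i)(-0.7936) = (-0.1853 + 0.08684i)
|111⟩: (0.4556 + 0.8863i)(0.009474 - 0.2586i)(0.3042 - 0.5269i) = (0.01338 - 0.1563i)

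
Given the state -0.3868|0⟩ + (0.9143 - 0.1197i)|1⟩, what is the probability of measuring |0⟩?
0.1496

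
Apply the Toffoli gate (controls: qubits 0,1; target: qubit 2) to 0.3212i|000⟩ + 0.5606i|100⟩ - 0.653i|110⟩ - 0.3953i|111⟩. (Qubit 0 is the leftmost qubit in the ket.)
0.3212i|000⟩ + 0.5606i|100⟩ - 0.3953i|110⟩ - 0.653i|111⟩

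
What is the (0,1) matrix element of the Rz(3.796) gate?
0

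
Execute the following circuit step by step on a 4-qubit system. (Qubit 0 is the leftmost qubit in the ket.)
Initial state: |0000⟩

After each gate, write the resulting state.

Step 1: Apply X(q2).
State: |0010⟩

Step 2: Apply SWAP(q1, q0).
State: |0010⟩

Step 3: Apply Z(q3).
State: |0010⟩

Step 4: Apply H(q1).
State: 1/√2|0010⟩ + 1/√2|0110⟩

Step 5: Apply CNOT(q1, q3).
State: 1/√2|0010⟩ + 1/√2|0111⟩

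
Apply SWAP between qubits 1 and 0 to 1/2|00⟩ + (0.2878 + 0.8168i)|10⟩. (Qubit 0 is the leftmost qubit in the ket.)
1/2|00⟩ + (0.2878 + 0.8168i)|01⟩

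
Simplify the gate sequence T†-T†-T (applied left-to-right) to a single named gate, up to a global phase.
T†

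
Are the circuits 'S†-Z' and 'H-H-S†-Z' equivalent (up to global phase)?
Yes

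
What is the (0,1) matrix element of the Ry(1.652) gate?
-0.7352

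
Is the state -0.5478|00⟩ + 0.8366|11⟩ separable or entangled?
Entangled

Writing the state as a|00⟩ + b|01⟩ + c|10⟩ + d|11⟩, it is a product state iff ad − bc = 0.
Here (a, b, c, d) = (-0.5478, 0, 0, 0.8366): ad − bc = (-0.5478)(0.8366) − (0)(0) = -0.4583 ≠ 0, so the state is entangled.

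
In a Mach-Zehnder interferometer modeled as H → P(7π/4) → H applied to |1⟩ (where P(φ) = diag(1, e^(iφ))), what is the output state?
(0.1464 + (1/√8)i)|0⟩ + (0.8536 - (1/√8)i)|1⟩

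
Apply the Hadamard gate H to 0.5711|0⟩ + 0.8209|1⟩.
0.9843|0⟩ - 0.1766|1⟩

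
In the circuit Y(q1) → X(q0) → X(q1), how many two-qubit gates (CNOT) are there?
0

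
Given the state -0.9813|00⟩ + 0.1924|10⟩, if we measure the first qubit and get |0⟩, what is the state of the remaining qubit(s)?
-|0⟩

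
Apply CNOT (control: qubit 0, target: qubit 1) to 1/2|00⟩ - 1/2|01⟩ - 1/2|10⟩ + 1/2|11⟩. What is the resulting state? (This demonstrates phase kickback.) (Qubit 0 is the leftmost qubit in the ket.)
1/2|00⟩ - 1/2|01⟩ + 1/2|10⟩ - 1/2|11⟩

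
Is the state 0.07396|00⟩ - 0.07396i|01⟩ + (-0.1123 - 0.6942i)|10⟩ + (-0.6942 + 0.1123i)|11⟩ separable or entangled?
Separable

Writing the state as a|00⟩ + b|01⟩ + c|10⟩ + d|11⟩, it is a product state iff ad − bc = 0.
Here (a, b, c, d) = (0.07396, -0.07396i, (-0.1123 - 0.6942i), (-0.6942 + 0.1123i)): ad − bc = (0.07396)(-0.6942 + 0.1123i) − (-0.07396i)(-0.1123 - 0.6942i) = 0, so the state is separable.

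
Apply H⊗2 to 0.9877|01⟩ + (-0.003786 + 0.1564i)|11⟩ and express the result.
(0.492 + 0.0782i)|00⟩ + (-0.492 - 0.0782i)|01⟩ + (0.4957 - 0.0782i)|10⟩ + (-0.4957 + 0.0782i)|11⟩

H⊗2 gives amp(|y⟩) = (1/2) Σ_x (−1)^(x·y) amp(|x⟩), where x·y is the number of positions in which both x and y have a 1.
|00⟩: (0.9877 + (-0.003786 + 0.1564i))/2 = (0.492 + 0.0782i)
|01⟩: (-0.9877 - (-0.003786 + 0.1564i))/2 = (-0.492 - 0.0782i)
|10⟩: (0.9877 - (-0.003786 + 0.1564i))/2 = (0.4957 - 0.0782i)
|11⟩: (-0.9877 + (-0.003786 + 0.1564i))/2 = (-0.4957 + 0.0782i)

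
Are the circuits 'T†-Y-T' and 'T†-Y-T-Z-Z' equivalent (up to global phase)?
Yes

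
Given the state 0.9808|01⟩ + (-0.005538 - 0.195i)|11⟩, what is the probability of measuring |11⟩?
0.03806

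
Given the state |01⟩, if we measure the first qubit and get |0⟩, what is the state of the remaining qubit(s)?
|1⟩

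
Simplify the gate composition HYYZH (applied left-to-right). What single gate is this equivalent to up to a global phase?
X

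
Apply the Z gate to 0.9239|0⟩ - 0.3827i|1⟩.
0.9239|0⟩ + 0.3827i|1⟩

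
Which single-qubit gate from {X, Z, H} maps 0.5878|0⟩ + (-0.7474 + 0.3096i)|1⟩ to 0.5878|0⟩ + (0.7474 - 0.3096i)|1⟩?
Z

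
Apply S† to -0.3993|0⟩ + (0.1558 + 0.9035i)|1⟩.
-0.3993|0⟩ + (0.9035 - 0.1558i)|1⟩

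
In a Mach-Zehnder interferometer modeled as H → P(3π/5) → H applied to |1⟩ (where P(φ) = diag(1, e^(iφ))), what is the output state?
(0.6545 - 0.4755i)|0⟩ + (0.3455 + 0.4755i)|1⟩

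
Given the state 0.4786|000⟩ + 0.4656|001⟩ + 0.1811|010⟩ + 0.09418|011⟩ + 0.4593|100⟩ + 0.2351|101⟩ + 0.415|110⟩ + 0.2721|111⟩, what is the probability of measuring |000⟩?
0.2291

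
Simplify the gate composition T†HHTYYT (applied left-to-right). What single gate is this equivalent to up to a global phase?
T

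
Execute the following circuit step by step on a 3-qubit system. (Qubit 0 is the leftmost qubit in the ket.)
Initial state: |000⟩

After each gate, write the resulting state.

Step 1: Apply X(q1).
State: |010⟩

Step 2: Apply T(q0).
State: |010⟩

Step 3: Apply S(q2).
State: |010⟩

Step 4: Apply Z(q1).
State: -|010⟩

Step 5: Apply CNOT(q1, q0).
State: -|110⟩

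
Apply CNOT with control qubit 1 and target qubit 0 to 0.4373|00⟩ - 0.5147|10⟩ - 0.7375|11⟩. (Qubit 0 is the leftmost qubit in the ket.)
0.4373|00⟩ - 0.7375|01⟩ - 0.5147|10⟩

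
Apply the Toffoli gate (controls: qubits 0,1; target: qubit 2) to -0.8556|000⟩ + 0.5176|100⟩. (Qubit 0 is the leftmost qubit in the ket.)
-0.8556|000⟩ + 0.5176|100⟩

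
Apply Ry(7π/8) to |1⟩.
-0.9808|0⟩ + 0.1951|1⟩

Ry(7π/8) = [[cos(θ/2), −sin(θ/2)], [sin(θ/2), cos(θ/2)]]; θ = 7π/8, cos(θ/2) ≈ 0.19509, sin(θ/2) ≈ 0.980785.
With a = amp(|0⟩) = 0 and b = amp(|1⟩) = 1:
new amp(|0⟩) = (0.19509)·a + (-0.980785)·b = -0.9808
new amp(|1⟩) = (0.980785)·a + (0.19509)·b = 0.1951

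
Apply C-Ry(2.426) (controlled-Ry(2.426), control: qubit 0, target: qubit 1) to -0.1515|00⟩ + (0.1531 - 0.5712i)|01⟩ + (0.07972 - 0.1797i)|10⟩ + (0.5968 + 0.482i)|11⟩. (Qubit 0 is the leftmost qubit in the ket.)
-0.1515|00⟩ + (0.1531 - 0.5712i)|01⟩ + (-0.5311 - 0.5144i)|10⟩ + (0.2837 + 0.0004819i)|11⟩

C-Ry(2.426) leaves the control-|0⟩ kets |00⟩, |01⟩ unchanged and applies Ry(2.426) to qubit 1 on the control-|1⟩ pair (|10⟩, |11⟩).
Ry(2.426) = [[cos(θ/2), −sin(θ/2)], [sin(θ/2), cos(θ/2)]]; θ = 2.426, cos(θ/2) ≈ 0.350211, sin(θ/2) ≈ 0.936671.
With a = amp(|10⟩) = (0.07972 - 0.1797i) and b = amp(|11⟩) = (0.5968 + 0.482i):
new amp(|10⟩) = (0.350211)·a + (-0.936671)·b = (-0.5311 - 0.5144i)
new amp(|11⟩) = (0.936671)·a + (0.350211)·b = (0.2837 + 0.0004819i)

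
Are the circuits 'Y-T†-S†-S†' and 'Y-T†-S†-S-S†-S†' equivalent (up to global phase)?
Yes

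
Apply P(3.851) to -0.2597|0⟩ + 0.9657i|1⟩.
-0.2597|0⟩ + (0.629 - 0.7327i)|1⟩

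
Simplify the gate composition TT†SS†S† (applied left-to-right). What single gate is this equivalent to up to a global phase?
S†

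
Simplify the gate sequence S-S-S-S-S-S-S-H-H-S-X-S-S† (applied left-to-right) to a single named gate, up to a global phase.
X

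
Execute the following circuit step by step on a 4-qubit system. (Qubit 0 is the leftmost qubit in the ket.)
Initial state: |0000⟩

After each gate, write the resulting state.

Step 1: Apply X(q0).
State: |1000⟩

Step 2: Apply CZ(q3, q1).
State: |1000⟩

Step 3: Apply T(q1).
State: |1000⟩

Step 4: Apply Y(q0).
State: -i|0000⟩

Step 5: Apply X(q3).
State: -i|0001⟩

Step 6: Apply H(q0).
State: -(1/√2)i|0001⟩ - (1/√2)i|1001⟩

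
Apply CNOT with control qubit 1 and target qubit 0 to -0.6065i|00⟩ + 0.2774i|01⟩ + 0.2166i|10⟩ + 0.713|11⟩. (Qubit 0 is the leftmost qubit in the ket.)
-0.6065i|00⟩ + 0.713|01⟩ + 0.2166i|10⟩ + 0.2774i|11⟩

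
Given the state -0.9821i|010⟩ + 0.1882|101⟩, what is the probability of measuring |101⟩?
0.03542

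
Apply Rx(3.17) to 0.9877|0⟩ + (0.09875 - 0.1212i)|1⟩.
(-0.1352 - 0.09874i)|0⟩ + (-0.001403 - 0.9859i)|1⟩

Rx(3.17) = [[cos(θ/2), −i·sin(θ/2)], [−i·sin(θ/2), cos(θ/2)]]; θ = 3.17, cos(θ/2) ≈ -0.0142032, sin(θ/2) ≈ 0.999899.
With a = amp(|0⟩) = 0.9877 and b = amp(|1⟩) = (0.09875 - 0.1212i):
new amp(|0⟩) = (-0.0142032)·a + (-0.999899i)·b = (-0.1352 - 0.09874i)
new amp(|1⟩) = (-0.999899i)·a + (-0.0142032)·b = (-0.001403 - 0.9859i)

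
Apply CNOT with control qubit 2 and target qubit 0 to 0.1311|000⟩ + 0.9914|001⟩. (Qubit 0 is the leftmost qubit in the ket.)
0.1311|000⟩ + 0.9914|101⟩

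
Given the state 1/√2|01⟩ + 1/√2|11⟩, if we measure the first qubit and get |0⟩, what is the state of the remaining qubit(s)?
|1⟩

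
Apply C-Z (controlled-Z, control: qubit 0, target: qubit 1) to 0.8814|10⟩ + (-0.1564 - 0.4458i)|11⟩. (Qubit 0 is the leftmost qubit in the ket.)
0.8814|10⟩ + (0.1564 + 0.4458i)|11⟩

C-Z leaves the control-|0⟩ kets |00⟩, |01⟩ unchanged and applies Z to qubit 1 on the control-|1⟩ pair (|10⟩, |11⟩).
Z = [[1, 0], [0, -1]].
With a = amp(|10⟩) = 0.8814 and b = amp(|11⟩) = (-0.1564 - 0.4458i):
new amp(|10⟩) = (1)·a = 0.8814
new amp(|11⟩) = (-1)·b = (0.1564 + 0.4458i)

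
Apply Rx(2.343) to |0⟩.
0.3888|0⟩ - 0.9213i|1⟩

Rx(2.343) = [[cos(θ/2), −i·sin(θ/2)], [−i·sin(θ/2), cos(θ/2)]]; θ = 2.343, cos(θ/2) ≈ 0.38877, sin(θ/2) ≈ 0.921335.
With a = amp(|0⟩) = 1 and b = amp(|1⟩) = 0:
new amp(|0⟩) = (0.38877)·a + (-0.921335i)·b = 0.3888
new amp(|1⟩) = (-0.921335i)·a + (0.38877)·b = -0.9213i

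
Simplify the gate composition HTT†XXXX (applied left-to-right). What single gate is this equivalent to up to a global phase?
H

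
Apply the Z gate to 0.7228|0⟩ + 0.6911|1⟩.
0.7228|0⟩ - 0.6911|1⟩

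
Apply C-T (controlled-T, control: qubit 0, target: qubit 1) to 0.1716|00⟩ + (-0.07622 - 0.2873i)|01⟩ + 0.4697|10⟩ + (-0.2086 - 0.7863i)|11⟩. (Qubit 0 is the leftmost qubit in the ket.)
0.1716|00⟩ + (-0.07622 - 0.2873i)|01⟩ + 0.4697|10⟩ + (0.4085 - 0.7035i)|11⟩

C-T leaves the control-|0⟩ kets |00⟩, |01⟩ unchanged and applies T to qubit 1 on the control-|1⟩ pair (|10⟩, |11⟩).
T = [[1, 0], [0, (1/√2 + (1/√2)i)]].
With a = amp(|10⟩) = 0.4697 and b = amp(|11⟩) = (-0.2086 - 0.7863i):
new amp(|10⟩) = (1)·a = 0.4697
new amp(|11⟩) = (1/√2 + (1/√2)i)·b = (0.4085 - 0.7035i)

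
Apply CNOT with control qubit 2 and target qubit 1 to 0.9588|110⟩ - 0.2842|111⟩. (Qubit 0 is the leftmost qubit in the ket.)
-0.2842|101⟩ + 0.9588|110⟩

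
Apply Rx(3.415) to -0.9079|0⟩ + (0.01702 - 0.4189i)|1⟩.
(-0.2913 - 0.01686i)|0⟩ + (-0.002319 + 0.9565i)|1⟩

Rx(3.415) = [[cos(θ/2), −i·sin(θ/2)], [−i·sin(θ/2), cos(θ/2)]]; θ = 3.415, cos(θ/2) ≈ -0.136278, sin(θ/2) ≈ 0.990671.
With a = amp(|0⟩) = -0.9079 and b = amp(|1⟩) = (0.01702 - 0.4189i):
new amp(|0⟩) = (-0.136278)·a + (-0.990671i)·b = (-0.2913 - 0.01686i)
new amp(|1⟩) = (-0.990671i)·a + (-0.136278)·b = (-0.002319 + 0.9565i)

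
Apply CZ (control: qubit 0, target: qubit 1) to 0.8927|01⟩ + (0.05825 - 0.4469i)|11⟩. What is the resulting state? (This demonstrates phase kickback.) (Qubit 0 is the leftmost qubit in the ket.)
0.8927|01⟩ + (-0.05825 + 0.4469i)|11⟩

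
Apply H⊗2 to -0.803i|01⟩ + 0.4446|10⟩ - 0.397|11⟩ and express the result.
(0.0238 - 0.4015i)|00⟩ + (0.4208 + 0.4015i)|01⟩ + (-0.0238 - 0.4015i)|10⟩ + (-0.4208 + 0.4015i)|11⟩

H⊗2 gives amp(|y⟩) = (1/2) Σ_x (−1)^(x·y) amp(|x⟩), where x·y is the number of positions in which both x and y have a 1.
|00⟩: (-0.803i + 0.4446 - 0.397)/2 = (0.0238 - 0.4015i)
|01⟩: (0.803i + 0.4446 + 0.397)/2 = (0.4208 + 0.4015i)
|10⟩: (-0.803i - 0.4446 + 0.397)/2 = (-0.0238 - 0.4015i)
|11⟩: (0.803i - 0.4446 - 0.397)/2 = (-0.4208 + 0.4015i)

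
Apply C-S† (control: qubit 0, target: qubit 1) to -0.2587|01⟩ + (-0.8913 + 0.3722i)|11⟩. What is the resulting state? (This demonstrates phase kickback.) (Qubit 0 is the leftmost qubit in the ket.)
-0.2587|01⟩ + (0.3722 + 0.8913i)|11⟩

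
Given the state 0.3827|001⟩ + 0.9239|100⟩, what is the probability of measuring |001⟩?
0.1465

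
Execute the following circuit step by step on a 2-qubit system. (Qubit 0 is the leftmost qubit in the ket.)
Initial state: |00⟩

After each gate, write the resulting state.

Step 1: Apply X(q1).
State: |01⟩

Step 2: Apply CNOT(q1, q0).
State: |11⟩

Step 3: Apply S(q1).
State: i|11⟩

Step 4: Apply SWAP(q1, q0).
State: i|11⟩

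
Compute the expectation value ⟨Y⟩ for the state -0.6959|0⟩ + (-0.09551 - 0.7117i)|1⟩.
0.9905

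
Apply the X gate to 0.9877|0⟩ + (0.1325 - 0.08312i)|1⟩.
(0.1325 - 0.08312i)|0⟩ + 0.9877|1⟩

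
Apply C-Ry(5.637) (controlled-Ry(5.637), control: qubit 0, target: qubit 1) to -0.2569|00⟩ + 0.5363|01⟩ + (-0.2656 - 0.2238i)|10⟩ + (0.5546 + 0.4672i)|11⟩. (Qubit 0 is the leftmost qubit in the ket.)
-0.2569|00⟩ + 0.5363|01⟩ + (0.07577 + 0.06388i)|10⟩ + (-0.6102 - 0.5141i)|11⟩

C-Ry(5.637) leaves the control-|0⟩ kets |00⟩, |01⟩ unchanged and applies Ry(5.637) to qubit 1 on the control-|1⟩ pair (|10⟩, |11⟩).
Ry(5.637) = [[cos(θ/2), −sin(θ/2)], [sin(θ/2), cos(θ/2)]]; θ = 5.637, cos(θ/2) ≈ -0.948258, sin(θ/2) ≈ 0.317501.
With a = amp(|10⟩) = (-0.2656 - 0.2238i) and b = amp(|11⟩) = (0.5546 + 0.4672i):
new amp(|10⟩) = (-0.948258)·a + (-0.317501)·b = (0.07577 + 0.06388i)
new amp(|11⟩) = (0.317501)·a + (-0.948258)·b = (-0.6102 - 0.5141i)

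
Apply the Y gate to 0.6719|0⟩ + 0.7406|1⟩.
-0.7406i|0⟩ + 0.6719i|1⟩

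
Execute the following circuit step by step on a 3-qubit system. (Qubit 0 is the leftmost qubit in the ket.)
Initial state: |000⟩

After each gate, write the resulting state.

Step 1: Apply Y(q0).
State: i|100⟩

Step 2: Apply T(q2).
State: i|100⟩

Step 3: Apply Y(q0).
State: |000⟩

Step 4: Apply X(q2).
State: |001⟩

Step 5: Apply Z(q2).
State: -|001⟩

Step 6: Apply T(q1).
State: -|001⟩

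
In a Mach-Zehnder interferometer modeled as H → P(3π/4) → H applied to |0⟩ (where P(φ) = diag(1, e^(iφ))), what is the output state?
(0.1464 + (1/√8)i)|0⟩ + (0.8536 - (1/√8)i)|1⟩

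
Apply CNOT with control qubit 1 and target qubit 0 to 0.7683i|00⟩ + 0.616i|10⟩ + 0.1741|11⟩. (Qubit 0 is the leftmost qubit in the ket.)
0.7683i|00⟩ + 0.1741|01⟩ + 0.616i|10⟩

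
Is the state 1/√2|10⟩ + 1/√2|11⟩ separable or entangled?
Separable

Writing the state as a|00⟩ + b|01⟩ + c|10⟩ + d|11⟩, it is a product state iff ad − bc = 0.
Here (a, b, c, d) = (0, 0, 1/√2, 1/√2): ad − bc = (0)(1/√2) − (0)(1/√2) = 0, so the state is separable.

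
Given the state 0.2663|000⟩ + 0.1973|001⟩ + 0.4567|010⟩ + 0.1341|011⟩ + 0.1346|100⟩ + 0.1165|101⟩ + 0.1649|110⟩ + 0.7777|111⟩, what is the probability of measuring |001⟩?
0.03893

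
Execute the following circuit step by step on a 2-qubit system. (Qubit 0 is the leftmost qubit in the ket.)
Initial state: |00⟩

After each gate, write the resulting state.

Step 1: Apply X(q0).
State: |10⟩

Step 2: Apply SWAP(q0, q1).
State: |01⟩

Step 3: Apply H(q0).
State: 1/√2|01⟩ + 1/√2|11⟩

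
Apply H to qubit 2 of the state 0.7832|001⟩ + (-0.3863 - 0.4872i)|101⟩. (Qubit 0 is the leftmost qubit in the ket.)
0.5538|000⟩ - 0.5538|001⟩ + (-0.2732 - 0.3445i)|100⟩ + (0.2732 + 0.3445i)|101⟩

H on qubit 2 mixes each pair of kets that differ only in qubit 2: amplitudes (a, b) of (|…0…⟩, |…1…⟩) become ((a + b)/√2, (a − b)/√2). Kets absent from the input have amplitude 0.
(|000⟩, |001⟩): (a, b) = (0, 0.7832) → (0.5538, -0.5538)
(|100⟩, |101⟩): (a, b) = (0, (-0.3863 - 0.4872i)) → ((-0.2732 - 0.3445i), (0.2732 + 0.3445i))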